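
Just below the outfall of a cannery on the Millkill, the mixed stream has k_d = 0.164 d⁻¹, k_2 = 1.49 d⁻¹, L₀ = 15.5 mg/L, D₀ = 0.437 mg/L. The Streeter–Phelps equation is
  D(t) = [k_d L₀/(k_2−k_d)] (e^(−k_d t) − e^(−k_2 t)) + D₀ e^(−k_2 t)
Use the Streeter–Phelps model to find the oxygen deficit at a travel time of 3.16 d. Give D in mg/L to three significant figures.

k_d L₀/(k_2−k_d) = 0.164×15.5/(1.49−0.164) = 2.542/1.326 = 1.917 mg/L.
e^(−k_d t) = e^(−0.164×3.160) = 0.5956; e^(−k_2 t) = e^(−1.49×3.160) = 0.009019.
D = 1.917 × (0.5956 − 0.009019) + 0.437 × 0.009019 = 1.124 + 0.003941 = 1.128 mg/L.

D ≈ 1.13 mg/L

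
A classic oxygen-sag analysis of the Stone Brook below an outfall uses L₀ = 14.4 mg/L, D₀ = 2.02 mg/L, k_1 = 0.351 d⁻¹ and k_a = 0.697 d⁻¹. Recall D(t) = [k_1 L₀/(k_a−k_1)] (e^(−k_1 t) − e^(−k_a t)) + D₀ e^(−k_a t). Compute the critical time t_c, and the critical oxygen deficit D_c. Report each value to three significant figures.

t_c ≈ 1.55 d; D_c ≈ 4.21 mg/L

At the critical point dD/dt = 0, so k_1 L₀ e^(−k_1 t) = k_a D. Substituting D(t) from the Streeter–Phelps equation and solving for t gives
t_c = ln[(k_a/k_1)(1 − D₀(k_a−k_1)/(k_1 L₀))] / (k_a−k_1).
Here k_a−k_1 = 0.3460 d⁻¹ and 1 − D₀(k_a−k_1)/(k_1 L₀) = 1 − 2.02×0.3460/(0.351×14.4) = 0.8617, so
t_c = ln(1.986 × 0.8617) / 0.3460 = 0.5372 / 0.3460 = 1.553 d.
L(t_c) = L₀ e^(−k_1 t_c) = 14.4 × 0.5799 = 8.350 mg/L, and at the critical point k_a D_c = k_1 L, so D_c = (0.351/0.697) × 8.350 = 4.205 mg/L.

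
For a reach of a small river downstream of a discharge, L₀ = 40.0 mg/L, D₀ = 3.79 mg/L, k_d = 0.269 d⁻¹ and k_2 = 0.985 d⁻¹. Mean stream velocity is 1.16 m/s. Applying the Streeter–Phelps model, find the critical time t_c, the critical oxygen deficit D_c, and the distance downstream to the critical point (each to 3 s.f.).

t_c ≈ 1.41 d; D_c ≈ 7.48 mg/L; x_c ≈ 141 km

With k_2/k_d = 3.662 and 1 − D₀(k_2−k_d)/(k_d L₀) = 0.7478,
t_c = ln(3.662 × 0.7478) / (0.985 − 0.269) = ln(2.738) / 0.7160 = 1.007/0.7160 = 1.407 d.
D_c = (k_d/k_2) L₀ e^(−k_d t_c) = (0.269/0.985) × 40.0 × e^(−0.269×1.407) = 0.2731 × 40.0 × 0.6849 = 7.482 mg/L.
x_c = v t_c = 1.16 m/s × 1.407 d × 86400 s/d = 141000 m ≈ 141 km.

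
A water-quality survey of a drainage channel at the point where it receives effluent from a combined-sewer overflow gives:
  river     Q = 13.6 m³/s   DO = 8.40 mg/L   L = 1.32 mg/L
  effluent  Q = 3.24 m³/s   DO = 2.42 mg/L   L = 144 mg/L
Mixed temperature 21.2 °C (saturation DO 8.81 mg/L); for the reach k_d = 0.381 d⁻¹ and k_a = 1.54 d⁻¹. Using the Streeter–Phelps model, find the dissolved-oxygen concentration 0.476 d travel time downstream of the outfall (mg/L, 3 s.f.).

DO ≈ 4.71 mg/L

Mixed DO = (13.6×8.40 + 3.24×2.42)/(13.6+3.24) = 122.1/16.84 = 7.249 mg/L.
Mixed L₀ = (13.6×1.32 + 3.24×144)/(16.84) = 484.5/16.84 = 28.77 mg/L.
Initial deficit D₀ = C_s − DO₀ = 8.81 − 7.249 = 1.561 mg/L.
D(0.476) = [0.381×28.77/(1.54−0.381)](e^(−0.381×0.476) − e^(−1.54×0.476)) + 1.561 e^(−1.54×0.476)
= 9.458 × (0.8341 − 0.4804) + 1.561 × 0.4804 = 4.095 mg/L.
DO = 8.81 − 4.095 = 4.715 mg/L.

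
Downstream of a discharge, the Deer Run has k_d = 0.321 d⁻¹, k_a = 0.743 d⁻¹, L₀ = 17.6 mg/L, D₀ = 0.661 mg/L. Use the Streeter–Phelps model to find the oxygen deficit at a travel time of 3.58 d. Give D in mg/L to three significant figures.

k_d L₀/(k_a−k_d) = 0.321×17.6/(0.743−0.321) = 5.650/0.4220 = 13.39 mg/L.
e^(−k_d t) = e^(−0.321×3.580) = 0.3169; e^(−k_a t) = e^(−0.743×3.580) = 0.06995.
D = 13.39 × (0.3169 − 0.06995) + 0.661 × 0.06995 = 3.306 + 0.04624 = 3.352 mg/L.

D ≈ 3.35 mg/L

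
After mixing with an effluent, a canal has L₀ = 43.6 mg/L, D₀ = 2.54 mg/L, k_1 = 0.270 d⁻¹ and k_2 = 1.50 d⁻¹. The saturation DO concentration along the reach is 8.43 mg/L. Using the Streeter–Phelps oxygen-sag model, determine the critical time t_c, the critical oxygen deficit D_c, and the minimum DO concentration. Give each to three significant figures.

With k_2/k_1 = 5.556 and 1 − D₀(k_2−k_1)/(k_1 L₀) = 0.7346,
t_c = ln(5.556 × 0.7346) / (1.50 − 0.270) = ln(4.081) / 1.230 = 1.406/1.230 = 1.143 d.
D_c = (k_1/k_2) L₀ e^(−k_1 t_c) = (0.270/1.50) × 43.6 × e^(−0.270×1.143) = 0.1800 × 43.6 × 0.7344 = 5.763 mg/L.
Minimum DO = C_s − D_c = 8.43 − 5.763 = 2.667 mg/L.

t_c ≈ 1.14 d; D_c ≈ 5.76 mg/L; min DO ≈ 2.67 mg/L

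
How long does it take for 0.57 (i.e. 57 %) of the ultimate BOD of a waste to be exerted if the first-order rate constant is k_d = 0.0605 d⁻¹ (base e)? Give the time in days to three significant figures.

t ≈ 13.9 d

y/L₀ = 1 − e^(−k_d t) = 0.57 ⇒ e^(−k_d t) = 0.430
t = −ln(0.430) / 0.0605 = 0.8440 / 0.0605 = 13.95 d.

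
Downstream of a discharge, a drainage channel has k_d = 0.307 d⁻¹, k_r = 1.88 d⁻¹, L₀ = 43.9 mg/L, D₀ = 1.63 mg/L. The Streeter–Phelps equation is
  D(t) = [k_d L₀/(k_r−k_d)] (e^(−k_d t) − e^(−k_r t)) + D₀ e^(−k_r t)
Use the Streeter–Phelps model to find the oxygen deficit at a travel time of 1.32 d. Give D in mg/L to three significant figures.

D ≈ 5.13 mg/L

k_d L₀/(k_r−k_d) = 0.307×43.9/(1.88−0.307) = 13.48/1.573 = 8.568 mg/L.
e^(−k_d t) = e^(−0.307×1.320) = 0.6668; e^(−k_r t) = e^(−1.88×1.320) = 0.08361.
D = 8.568 × (0.6668 − 0.08361) + 1.63 × 0.08361 = 4.997 + 0.1363 = 5.133 mg/L.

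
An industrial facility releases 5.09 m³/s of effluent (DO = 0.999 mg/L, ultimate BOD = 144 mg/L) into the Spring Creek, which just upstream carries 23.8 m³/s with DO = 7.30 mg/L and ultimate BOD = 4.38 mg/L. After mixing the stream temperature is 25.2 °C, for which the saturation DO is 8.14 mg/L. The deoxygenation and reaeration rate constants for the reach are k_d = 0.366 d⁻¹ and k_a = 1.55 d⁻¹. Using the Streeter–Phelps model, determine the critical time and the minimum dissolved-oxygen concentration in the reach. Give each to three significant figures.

t_c ≈ 1.01 d; minimum DO ≈ 3.41 mg/L

Mixed DO = (23.8×7.30 + 5.09×0.999)/(23.8+5.09) = 178.8/28.89 = 6.190 mg/L.
Mixed L₀ = (23.8×4.38 + 5.09×144)/(28.89) = 837.2/28.89 = 28.98 mg/L.
Initial deficit D₀ = C_s − DO₀ = 8.14 − 6.190 = 1.950 mg/L.
t_c = (1/1.184) ln[(1.55/0.366)(1 − 1.950×1.184/(0.366×28.98))] = 0.8446 × ln(3.313) = 1.012 d.
D_c = (0.366/1.55) × 28.98 × e^(−0.366×1.012) = 0.2361 × 28.98 × 0.6905 = 4.725 mg/L.
Minimum DO = 8.14 − 4.725 = 3.415 mg/L.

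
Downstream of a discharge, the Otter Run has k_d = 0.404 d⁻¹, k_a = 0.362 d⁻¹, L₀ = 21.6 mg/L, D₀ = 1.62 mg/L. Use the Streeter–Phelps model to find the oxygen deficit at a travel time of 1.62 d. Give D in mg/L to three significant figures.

D ≈ 8.50 mg/L

k_d L₀/(k_a−k_d) = 0.404×21.6/(0.362−0.404) = 8.726/-0.04200 = -207.8 mg/L.
e^(−k_d t) = e^(−0.404×1.620) = 0.5197; e^(−k_a t) = e^(−0.362×1.620) = 0.5563.
D = -207.8 × (0.5197 − 0.5563) + 1.62 × 0.5563 = 7.603 + 0.9012 = 8.504 mg/L.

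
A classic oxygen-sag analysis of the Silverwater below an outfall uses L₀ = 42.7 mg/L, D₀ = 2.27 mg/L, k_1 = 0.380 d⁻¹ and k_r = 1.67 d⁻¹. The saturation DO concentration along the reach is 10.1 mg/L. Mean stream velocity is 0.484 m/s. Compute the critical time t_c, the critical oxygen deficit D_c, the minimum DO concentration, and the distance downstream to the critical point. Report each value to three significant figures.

t_c ≈ 0.993 d; D_c ≈ 6.66 mg/L; min DO ≈ 3.44 mg/L; x_c ≈ 41.5 km

With k_r/k_1 = 4.395 and 1 − D₀(k_r−k_1)/(k_1 L₀) = 0.8195,
t_c = ln(4.395 × 0.8195) / (1.67 − 0.380) = ln(3.602) / 1.290 = 1.281/1.290 = 0.9933 d.
L(t_c) = L₀ e^(−k_1 t_c) = 42.7 × 0.6856 = 29.28 mg/L, and at the critical point k_r D_c = k_1 L, so D_c = (0.380/1.67) × 29.28 = 6.661 mg/L.
Minimum DO = C_s − D_c = 10.1 − 6.661 = 3.439 mg/L.
x_c = v t_c = 0.484 m/s × 0.9933 d × 86400 s/d = 41540 m ≈ 41.5 km.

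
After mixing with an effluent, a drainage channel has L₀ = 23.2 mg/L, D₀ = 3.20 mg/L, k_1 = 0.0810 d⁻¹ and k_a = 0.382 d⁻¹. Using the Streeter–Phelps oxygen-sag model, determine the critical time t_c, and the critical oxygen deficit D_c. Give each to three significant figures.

t_c = [1/(k_a−k_1)] ln[(k_a/k_1)(1 − D₀(k_a−k_1)/(k_1 L₀))]
= [1/(0.382−0.0810)] ln[(0.382/0.0810)(1 − 3.20×0.3010/(0.0810×23.2))]
= (1/0.3010) ln[4.716 × 0.4874] = 3.322 × ln(2.299) = 3.322 × 0.8324 = 2.765 d.
L(t_c) = L₀ e^(−k_1 t_c) = 23.2 × 0.7993 = 18.54 mg/L, and at the critical point k_a D_c = k_1 L, so D_c = (0.0810/0.382) × 18.54 = 3.932 mg/L.

t_c ≈ 2.77 d; D_c ≈ 3.93 mg/L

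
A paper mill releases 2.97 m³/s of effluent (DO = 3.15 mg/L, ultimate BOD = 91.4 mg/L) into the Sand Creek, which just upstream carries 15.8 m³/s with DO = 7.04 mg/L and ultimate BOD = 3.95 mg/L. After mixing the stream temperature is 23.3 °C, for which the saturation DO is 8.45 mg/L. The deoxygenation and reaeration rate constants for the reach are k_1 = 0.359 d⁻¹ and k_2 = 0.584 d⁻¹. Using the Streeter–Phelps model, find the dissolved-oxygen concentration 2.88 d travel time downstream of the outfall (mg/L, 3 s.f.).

Mixed DO = (15.8×7.04 + 2.97×3.15)/(15.8+2.97) = 120.6/18.77 = 6.424 mg/L.
Mixed L₀ = (15.8×3.95 + 2.97×91.4)/(18.77) = 333.9/18.77 = 17.79 mg/L.
Initial deficit D₀ = C_s − DO₀ = 8.45 − 6.424 = 2.026 mg/L.
D(2.88) = [0.359×17.79/(0.584−0.359)](e^(−0.359×2.88) − e^(−0.584×2.88)) + 2.026 e^(−0.584×2.88)
= 28.38 × (0.3556 − 0.1860) + 2.026 × 0.1860 = 5.190 mg/L.
DO = 8.45 − 5.190 = 3.260 mg/L.

DO ≈ 3.26 mg/L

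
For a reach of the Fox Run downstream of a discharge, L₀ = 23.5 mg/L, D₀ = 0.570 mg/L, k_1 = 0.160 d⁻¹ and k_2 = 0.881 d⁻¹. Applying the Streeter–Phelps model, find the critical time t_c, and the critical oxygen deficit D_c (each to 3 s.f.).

t_c ≈ 2.21 d; D_c ≈ 3.00 mg/L

t_c = [1/(k_2−k_1)] ln[(k_2/k_1)(1 − D₀(k_2−k_1)/(k_1 L₀))]
= [1/(0.881−0.160)] ln[(0.881/0.160)(1 − 0.570×0.7210/(0.160×23.5))]
= (1/0.7210) ln[5.506 × 0.8907] = 1.387 × ln(4.904) = 1.387 × 1.590 = 2.205 d.
L(t_c) = L₀ e^(−k_1 t_c) = 23.5 × 0.7027 = 16.51 mg/L, and at the critical point k_2 D_c = k_1 L, so D_c = (0.160/0.881) × 16.51 = 2.999 mg/L.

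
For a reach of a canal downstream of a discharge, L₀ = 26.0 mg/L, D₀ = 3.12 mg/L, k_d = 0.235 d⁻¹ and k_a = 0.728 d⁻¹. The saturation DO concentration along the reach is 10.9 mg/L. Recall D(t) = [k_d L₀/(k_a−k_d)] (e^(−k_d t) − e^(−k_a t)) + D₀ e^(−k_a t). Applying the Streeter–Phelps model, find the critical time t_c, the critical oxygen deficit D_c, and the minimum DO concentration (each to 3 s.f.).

At the critical point dD/dt = 0, so k_d L₀ e^(−k_d t) = k_a D. Substituting D(t) from the Streeter–Phelps equation and solving for t gives
t_c = ln[(k_a/k_d)(1 − D₀(k_a−k_d)/(k_d L₀))] / (k_a−k_d).
Here k_a−k_d = 0.4930 d⁻¹ and 1 − D₀(k_a−k_d)/(k_d L₀) = 1 − 3.12×0.4930/(0.235×26.0) = 0.7483, so
t_c = ln(3.098 × 0.7483) / 0.4930 = 0.8407 / 0.4930 = 1.705 d.
D_c = (k_d/k_a) L₀ e^(−k_d t_c) = (0.235/0.728) × 26.0 × e^(−0.235×1.705) = 0.3228 × 26.0 × 0.6698 = 5.622 mg/L.
Minimum DO = C_s − D_c = 10.9 − 5.622 = 5.278 mg/L.

t_c ≈ 1.71 d; D_c ≈ 5.62 mg/L; min DO ≈ 5.28 mg/L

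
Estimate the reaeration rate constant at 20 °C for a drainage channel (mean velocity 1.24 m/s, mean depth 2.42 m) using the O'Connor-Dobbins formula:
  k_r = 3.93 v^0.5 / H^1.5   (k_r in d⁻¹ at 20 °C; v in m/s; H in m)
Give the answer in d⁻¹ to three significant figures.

k_r ≈ 1.16 d⁻¹

k_r = 3.93 × 1.24^0.5 / 2.42^1.5 = 3.93 × 1.114 / 3.765 = 1.162 d⁻¹.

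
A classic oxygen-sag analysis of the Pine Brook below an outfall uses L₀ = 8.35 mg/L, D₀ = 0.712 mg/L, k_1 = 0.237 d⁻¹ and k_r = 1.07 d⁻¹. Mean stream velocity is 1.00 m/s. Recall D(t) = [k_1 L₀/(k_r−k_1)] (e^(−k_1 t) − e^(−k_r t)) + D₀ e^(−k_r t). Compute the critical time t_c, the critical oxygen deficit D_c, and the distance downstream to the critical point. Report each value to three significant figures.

t_c ≈ 1.38 d; D_c ≈ 1.33 mg/L; x_c ≈ 119 km

t_c = [1/(k_r−k_1)] ln[(k_r/k_1)(1 − D₀(k_r−k_1)/(k_1 L₀))]
= [1/(1.07−0.237)] ln[(1.07/0.237)(1 − 0.712×0.8330/(0.237×8.35))]
= (1/0.8330) ln[4.515 × 0.7003] = 1.200 × ln(3.162) = 1.200 × 1.151 = 1.382 d.
D_c = (k_1/k_r) L₀ e^(−k_1 t_c) = (0.237/1.07) × 8.35 × e^(−0.237×1.382) = 0.2215 × 8.35 × 0.7207 = 1.333 mg/L.
x_c = v t_c = 1.00 m/s × 1.382 d × 86400 s/d = 119400 m ≈ 119 km.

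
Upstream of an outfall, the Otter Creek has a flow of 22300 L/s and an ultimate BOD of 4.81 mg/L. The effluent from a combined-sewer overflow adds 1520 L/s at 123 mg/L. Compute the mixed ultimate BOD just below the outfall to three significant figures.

Flow-weighted mixing: C = (Q_r C_r + Q_w C_w)/(Q_r + Q_w)
= (22300×4.81 + 1520×123)/(22300 + 1520) = 294200/23820 = 12.35 mg/L.

12.4 mg/L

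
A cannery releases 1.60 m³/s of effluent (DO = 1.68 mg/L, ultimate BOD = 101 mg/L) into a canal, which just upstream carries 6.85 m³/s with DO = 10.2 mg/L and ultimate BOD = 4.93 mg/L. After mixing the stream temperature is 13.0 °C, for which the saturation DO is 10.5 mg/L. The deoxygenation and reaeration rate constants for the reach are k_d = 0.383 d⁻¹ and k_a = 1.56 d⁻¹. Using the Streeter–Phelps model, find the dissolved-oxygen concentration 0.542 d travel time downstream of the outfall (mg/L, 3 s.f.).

DO ≈ 6.80 mg/L

Mixed DO = (6.85×10.2 + 1.60×1.68)/(6.85+1.60) = 72.56/8.450 = 8.587 mg/L.
Mixed L₀ = (6.85×4.93 + 1.60×101)/(8.450) = 195.4/8.450 = 23.12 mg/L.
Initial deficit D₀ = C_s − DO₀ = 10.5 − 8.587 = 1.913 mg/L.
D(0.542) = [0.383×23.12/(1.56−0.383)](e^(−0.383×0.542) − e^(−1.56×0.542)) + 1.913 e^(−1.56×0.542)
= 7.524 × (0.8125 − 0.4293) + 1.913 × 0.4293 = 3.705 mg/L.
DO = 10.5 − 3.705 = 6.795 mg/L.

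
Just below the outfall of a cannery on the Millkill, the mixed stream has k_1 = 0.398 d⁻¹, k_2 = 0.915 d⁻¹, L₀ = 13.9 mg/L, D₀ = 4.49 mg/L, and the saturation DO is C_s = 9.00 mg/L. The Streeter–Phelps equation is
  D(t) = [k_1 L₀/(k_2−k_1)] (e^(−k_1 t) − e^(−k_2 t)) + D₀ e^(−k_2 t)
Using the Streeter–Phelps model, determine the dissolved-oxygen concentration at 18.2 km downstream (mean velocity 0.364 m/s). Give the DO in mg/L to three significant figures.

Travel time t = x/v = 18.2 km / (0.364 m/s) = 18200 m / 0.364 m/s = 50000 s = 0.5787 d.
k_1 L₀/(k_2−k_1) = 0.398×13.9/(0.915−0.398) = 5.532/0.5170 = 10.70 mg/L.
e^(−k_1 t) = e^(−0.398×0.5787) = 0.7943; e^(−k_2 t) = e^(−0.915×0.5787) = 0.5889.
D = 10.70 × (0.7943 − 0.5889) + 4.49 × 0.5889 = 2.198 + 2.644 = 4.842 mg/L.
DO = C_s − D = 9.00 − 4.842 = 4.158 mg/L.

DO ≈ 4.16 mg/L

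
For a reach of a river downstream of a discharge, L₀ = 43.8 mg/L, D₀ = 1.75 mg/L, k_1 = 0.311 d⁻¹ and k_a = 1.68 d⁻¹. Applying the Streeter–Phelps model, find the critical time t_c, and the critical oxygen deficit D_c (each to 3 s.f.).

t_c ≈ 1.09 d; D_c ≈ 5.78 mg/L

At the critical point dD/dt = 0, so k_1 L₀ e^(−k_1 t) = k_a D. Substituting D(t) from the Streeter–Phelps equation and solving for t gives
t_c = ln[(k_a/k_1)(1 − D₀(k_a−k_1)/(k_1 L₀))] / (k_a−k_1).
Here k_a−k_1 = 1.369 d⁻¹ and 1 − D₀(k_a−k_1)/(k_1 L₀) = 1 − 1.75×1.369/(0.311×43.8) = 0.8241, so
t_c = ln(5.402 × 0.8241) / 1.369 = 1.493 / 1.369 = 1.091 d.
L(t_c) = L₀ e^(−k_1 t_c) = 43.8 × 0.7123 = 31.20 mg/L, and at the critical point k_a D_c = k_1 L, so D_c = (0.311/1.68) × 31.20 = 5.776 mg/L.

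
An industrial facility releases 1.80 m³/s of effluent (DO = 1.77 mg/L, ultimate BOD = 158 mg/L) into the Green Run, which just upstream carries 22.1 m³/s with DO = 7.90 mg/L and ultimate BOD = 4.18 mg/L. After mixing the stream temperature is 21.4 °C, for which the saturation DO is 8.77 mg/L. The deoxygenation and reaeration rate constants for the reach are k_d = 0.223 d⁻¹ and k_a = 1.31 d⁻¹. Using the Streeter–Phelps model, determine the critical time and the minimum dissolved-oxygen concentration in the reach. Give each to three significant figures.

t_c ≈ 1.14 d; minimum DO ≈ 6.69 mg/L

Mixed DO = (22.1×7.90 + 1.80×1.77)/(22.1+1.80) = 177.8/23.90 = 7.438 mg/L.
Mixed L₀ = (22.1×4.18 + 1.80×158)/(23.90) = 376.8/23.90 = 15.76 mg/L.
Initial deficit D₀ = C_s − DO₀ = 8.77 − 7.438 = 1.332 mg/L.
t_c = (1/1.087) ln[(1.31/0.223)(1 − 1.332×1.087/(0.223×15.76))] = 0.9200 × ln(3.456) = 1.141 d.
D_c = (0.223/1.31) × 15.76 × e^(−0.223×1.141) = 0.1702 × 15.76 × 0.7754 = 2.081 mg/L.
Minimum DO = 8.77 − 2.081 = 6.689 mg/L.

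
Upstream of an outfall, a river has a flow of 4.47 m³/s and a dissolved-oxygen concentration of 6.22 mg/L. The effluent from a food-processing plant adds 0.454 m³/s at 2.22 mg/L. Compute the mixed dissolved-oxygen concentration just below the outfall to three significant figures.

Flow-weighted mixing: C = (Q_r C_r + Q_w C_w)/(Q_r + Q_w)
= (4.47×6.22 + 0.454×2.22)/(4.47 + 0.454) = 28.81/4.924 = 5.851 mg/L.

5.85 mg/L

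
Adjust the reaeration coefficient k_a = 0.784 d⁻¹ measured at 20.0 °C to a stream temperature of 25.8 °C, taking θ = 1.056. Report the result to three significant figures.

k_a(T₂) = k_a(T₁) · θ^(T₂−T₁) = 0.784 × 1.056^(25.8−20.0)
= 0.784 × 1.056^5.80 = 0.784 × 1.372 = 1.075 d⁻¹.

k_a ≈ 1.08 d⁻¹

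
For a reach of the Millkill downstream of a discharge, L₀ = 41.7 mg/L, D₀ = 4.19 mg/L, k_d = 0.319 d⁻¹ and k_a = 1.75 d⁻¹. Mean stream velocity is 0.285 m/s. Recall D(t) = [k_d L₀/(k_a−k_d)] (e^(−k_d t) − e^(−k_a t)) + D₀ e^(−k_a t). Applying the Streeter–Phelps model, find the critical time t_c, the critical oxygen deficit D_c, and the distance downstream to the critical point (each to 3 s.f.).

At the critical point dD/dt = 0, so k_d L₀ e^(−k_d t) = k_a D. Substituting D(t) from the Streeter–Phelps equation and solving for t gives
t_c = ln[(k_a/k_d)(1 − D₀(k_a−k_d)/(k_d L₀))] / (k_a−k_d).
Here k_a−k_d = 1.431 d⁻¹ and 1 − D₀(k_a−k_d)/(k_d L₀) = 1 − 4.19×1.431/(0.319×41.7) = 0.5493, so
t_c = ln(5.486 × 0.5493) / 1.431 = 1.103 / 1.431 = 0.7708 d.
L(t_c) = L₀ e^(−k_d t_c) = 41.7 × 0.7820 = 32.61 mg/L, and at the critical point k_a D_c = k_d L, so D_c = (0.319/1.75) × 32.61 = 5.944 mg/L.
x_c = v t_c = 0.285 m/s × 0.7708 d × 86400 s/d = 18980 m ≈ 19.0 km.

t_c ≈ 0.771 d; D_c ≈ 5.94 mg/L; x_c ≈ 19.0 km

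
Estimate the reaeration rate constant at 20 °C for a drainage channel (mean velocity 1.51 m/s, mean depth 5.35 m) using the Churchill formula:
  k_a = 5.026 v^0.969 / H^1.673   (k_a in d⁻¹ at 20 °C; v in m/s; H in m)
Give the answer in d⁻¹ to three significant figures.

k_a ≈ 0.453 d⁻¹

k_a = 5.026 × 1.51^0.969 / 5.35^1.673 = 5.026 × 1.491 / 16.54 = 0.4530 d⁻¹.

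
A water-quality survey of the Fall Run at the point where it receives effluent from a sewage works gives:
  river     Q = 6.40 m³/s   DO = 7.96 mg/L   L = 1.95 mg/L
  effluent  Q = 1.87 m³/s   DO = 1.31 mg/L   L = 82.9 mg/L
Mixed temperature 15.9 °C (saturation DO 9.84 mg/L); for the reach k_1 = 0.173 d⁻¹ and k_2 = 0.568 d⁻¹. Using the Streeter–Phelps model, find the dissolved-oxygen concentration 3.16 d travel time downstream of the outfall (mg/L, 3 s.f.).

DO ≈ 5.62 mg/L

Mixed DO = (6.40×7.96 + 1.87×1.31)/(6.40+1.87) = 53.39/8.270 = 6.456 mg/L.
Mixed L₀ = (6.40×1.95 + 1.87×82.9)/(8.270) = 167.5/8.270 = 20.25 mg/L.
Initial deficit D₀ = C_s − DO₀ = 9.84 − 6.456 = 3.384 mg/L.
D(3.16) = [0.173×20.25/(0.568−0.173)](e^(−0.173×3.16) − e^(−0.568×3.16)) + 3.384 e^(−0.568×3.16)
= 8.871 × (0.5789 − 0.1661) + 3.384 × 0.1661 = 4.223 mg/L.
DO = 9.84 − 4.223 = 5.617 mg/L.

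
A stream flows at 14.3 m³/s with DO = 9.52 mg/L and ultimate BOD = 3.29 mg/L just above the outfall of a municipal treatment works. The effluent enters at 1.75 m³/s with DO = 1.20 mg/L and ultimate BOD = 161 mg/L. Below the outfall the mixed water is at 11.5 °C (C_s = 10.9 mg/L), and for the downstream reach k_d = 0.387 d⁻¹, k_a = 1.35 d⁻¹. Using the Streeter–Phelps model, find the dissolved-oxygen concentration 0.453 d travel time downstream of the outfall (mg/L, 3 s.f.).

Mixed DO = (14.3×9.52 + 1.75×1.20)/(14.3+1.75) = 138.2/16.05 = 8.613 mg/L.
Mixed L₀ = (14.3×3.29 + 1.75×161)/(16.05) = 328.8/16.05 = 20.49 mg/L.
Initial deficit D₀ = C_s − DO₀ = 10.9 − 8.613 = 2.287 mg/L.
D(0.453) = [0.387×20.49/(1.35−0.387)](e^(−0.387×0.453) − e^(−1.35×0.453)) + 2.287 e^(−1.35×0.453)
= 8.233 × (0.8392 − 0.5425) + 2.287 × 0.5425 = 3.683 mg/L.
DO = 10.9 − 3.683 = 7.217 mg/L.

DO ≈ 7.22 mg/L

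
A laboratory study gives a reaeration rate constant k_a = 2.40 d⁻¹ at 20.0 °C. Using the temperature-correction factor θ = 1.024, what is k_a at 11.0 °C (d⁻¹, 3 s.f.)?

k_a(T₂) = k_a(T₁) · θ^(T₂−T₁) = 2.40 × 1.024^(11.0−20.0)
= 2.40 × 1.024^-9.00 = 2.40 × 0.8078 = 1.939 d⁻¹.

k_a ≈ 1.94 d⁻¹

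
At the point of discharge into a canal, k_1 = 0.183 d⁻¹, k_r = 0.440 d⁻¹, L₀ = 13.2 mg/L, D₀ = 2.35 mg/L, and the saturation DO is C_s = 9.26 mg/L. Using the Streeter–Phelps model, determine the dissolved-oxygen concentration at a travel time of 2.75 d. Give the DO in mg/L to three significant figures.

DO ≈ 5.68 mg/L

k_1 L₀/(k_r−k_1) = 0.183×13.2/(0.440−0.183) = 2.416/0.2570 = 9.399 mg/L.
e^(−k_1 t) = e^(−0.183×2.750) = 0.6046; e^(−k_r t) = e^(−0.440×2.750) = 0.2982.
D = 9.399 × (0.6046 − 0.2982) + 2.35 × 0.2982 = 2.880 + 0.7008 = 3.580 mg/L.
DO = C_s − D = 9.26 − 3.580 = 5.680 mg/L.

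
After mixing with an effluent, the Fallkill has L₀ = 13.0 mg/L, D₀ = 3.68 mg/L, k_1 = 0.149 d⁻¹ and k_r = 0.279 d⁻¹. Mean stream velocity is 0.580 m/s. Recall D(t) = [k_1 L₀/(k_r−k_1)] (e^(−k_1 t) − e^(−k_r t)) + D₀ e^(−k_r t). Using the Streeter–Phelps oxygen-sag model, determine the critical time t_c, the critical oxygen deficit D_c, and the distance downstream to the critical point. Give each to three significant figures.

t_c ≈ 2.64 d; D_c ≈ 4.68 mg/L; x_c ≈ 132 km

t_c = [1/(k_r−k_1)] ln[(k_r/k_1)(1 − D₀(k_r−k_1)/(k_1 L₀))]
= [1/(0.279−0.149)] ln[(0.279/0.149)(1 − 3.68×0.1300/(0.149×13.0))]
= (1/0.1300) ln[1.872 × 0.7530] = 7.692 × ln(1.410) = 7.692 × 0.3436 = 2.643 d.
D_c = (k_1/k_r) L₀ e^(−k_1 t_c) = (0.149/0.279) × 13.0 × e^(−0.149×2.643) = 0.5341 × 13.0 × 0.6745 = 4.683 mg/L.
x_c = v t_c = 0.580 m/s × 2.643 d × 86400 s/d = 132500 m ≈ 132 km.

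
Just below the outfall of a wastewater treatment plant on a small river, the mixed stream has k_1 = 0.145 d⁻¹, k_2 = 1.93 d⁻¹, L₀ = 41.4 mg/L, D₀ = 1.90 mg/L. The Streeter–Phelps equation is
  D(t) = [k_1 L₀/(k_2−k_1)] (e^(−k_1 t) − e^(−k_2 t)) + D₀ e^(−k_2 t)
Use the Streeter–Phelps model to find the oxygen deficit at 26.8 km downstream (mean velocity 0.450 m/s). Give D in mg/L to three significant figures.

Travel time t = x/v = 26.8 km / (0.450 m/s) = 26800 m / 0.450 m/s = 59560 s = 0.6893 d.
k_1 L₀/(k_2−k_1) = 0.145×41.4/(1.93−0.145) = 6.003/1.785 = 3.363 mg/L.
e^(−k_1 t) = e^(−0.145×0.6893) = 0.9049; e^(−k_2 t) = e^(−1.93×0.6893) = 0.2644.
D = 3.363 × (0.9049 − 0.2644) + 1.90 × 0.2644 = 2.154 + 0.5023 = 2.656 mg/L.

D ≈ 2.66 mg/L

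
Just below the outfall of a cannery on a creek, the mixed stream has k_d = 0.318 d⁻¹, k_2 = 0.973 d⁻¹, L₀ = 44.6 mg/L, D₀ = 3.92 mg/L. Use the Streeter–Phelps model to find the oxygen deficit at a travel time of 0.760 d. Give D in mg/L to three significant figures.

D ≈ 8.54 mg/L

k_d L₀/(k_2−k_d) = 0.318×44.6/(0.973−0.318) = 14.18/0.6550 = 21.65 mg/L.
e^(−k_d t) = e^(−0.318×0.7600) = 0.7853; e^(−k_2 t) = e^(−0.973×0.7600) = 0.4774.
D = 21.65 × (0.7853 − 0.4774) + 3.92 × 0.4774 = 6.668 + 1.871 = 8.539 mg/L.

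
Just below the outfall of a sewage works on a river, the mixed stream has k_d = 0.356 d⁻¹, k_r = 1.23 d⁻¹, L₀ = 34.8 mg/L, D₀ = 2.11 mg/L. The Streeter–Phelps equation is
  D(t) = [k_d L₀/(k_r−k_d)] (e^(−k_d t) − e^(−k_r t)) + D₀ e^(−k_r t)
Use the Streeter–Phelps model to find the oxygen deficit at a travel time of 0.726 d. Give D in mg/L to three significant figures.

k_d L₀/(k_r−k_d) = 0.356×34.8/(1.23−0.356) = 12.39/0.8740 = 14.17 mg/L.
e^(−k_d t) = e^(−0.356×0.7260) = 0.7722; e^(−k_r t) = e^(−1.23×0.7260) = 0.4094.
D = 14.17 × (0.7722 − 0.4094) + 2.11 × 0.4094 = 5.143 + 0.8639 = 6.007 mg/L.

D ≈ 6.01 mg/L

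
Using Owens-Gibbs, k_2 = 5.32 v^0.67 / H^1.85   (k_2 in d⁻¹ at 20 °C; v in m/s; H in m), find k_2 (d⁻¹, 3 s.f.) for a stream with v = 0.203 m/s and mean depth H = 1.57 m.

k_2 = 5.32 × 0.203^0.67 / 1.57^1.85 = 5.32 × 0.3436 / 2.304 = 0.7935 d⁻¹.

k_2 ≈ 0.793 d⁻¹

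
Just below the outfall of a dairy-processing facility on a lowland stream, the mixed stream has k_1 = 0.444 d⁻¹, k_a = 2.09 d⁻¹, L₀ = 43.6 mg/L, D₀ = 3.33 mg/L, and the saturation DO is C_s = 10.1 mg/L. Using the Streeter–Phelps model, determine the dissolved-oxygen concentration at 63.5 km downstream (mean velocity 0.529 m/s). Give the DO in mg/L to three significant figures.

DO ≈ 4.22 mg/L

Travel time t = x/v = 63.5 km / (0.529 m/s) = 63500 m / 0.529 m/s = 120000 s = 1.389 d.
k_1 L₀/(k_a−k_1) = 0.444×43.6/(2.09−0.444) = 19.36/1.646 = 11.76 mg/L.
e^(−k_1 t) = e^(−0.444×1.389) = 0.5396; e^(−k_a t) = e^(−2.09×1.389) = 0.05482.
D = 11.76 × (0.5396 − 0.05482) + 3.33 × 0.05482 = 5.702 + 0.1826 = 5.884 mg/L.
DO = C_s − D = 10.1 − 5.884 = 4.216 mg/L.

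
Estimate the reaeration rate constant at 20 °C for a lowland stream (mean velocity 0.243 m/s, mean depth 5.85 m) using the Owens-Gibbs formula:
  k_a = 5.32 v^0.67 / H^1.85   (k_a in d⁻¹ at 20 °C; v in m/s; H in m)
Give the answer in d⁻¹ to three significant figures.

k_a ≈ 0.0785 d⁻¹

k_a = 5.32 × 0.243^0.67 / 5.85^1.85 = 5.32 × 0.3876 / 26.26 = 0.07853 d⁻¹.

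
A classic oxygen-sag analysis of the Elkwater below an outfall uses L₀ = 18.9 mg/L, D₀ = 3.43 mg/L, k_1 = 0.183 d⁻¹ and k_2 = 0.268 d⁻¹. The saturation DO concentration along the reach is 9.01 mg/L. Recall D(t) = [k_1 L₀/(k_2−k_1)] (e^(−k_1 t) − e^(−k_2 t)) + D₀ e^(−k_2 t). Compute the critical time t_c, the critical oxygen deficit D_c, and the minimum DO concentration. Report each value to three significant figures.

With k_2/k_1 = 1.464 and 1 − D₀(k_2−k_1)/(k_1 L₀) = 0.9157,
t_c = ln(1.464 × 0.9157) / (0.268 − 0.183) = ln(1.341) / 0.08500 = 0.2934/0.08500 = 3.452 d.
L(t_c) = L₀ e^(−k_1 t_c) = 18.9 × 0.5317 = 10.05 mg/L, and at the critical point k_2 D_c = k_1 L, so D_c = (0.183/0.268) × 10.05 = 6.861 mg/L.
Minimum DO = C_s − D_c = 9.01 − 6.861 = 2.149 mg/L.

t_c ≈ 3.45 d; D_c ≈ 6.86 mg/L; min DO ≈ 2.15 mg/L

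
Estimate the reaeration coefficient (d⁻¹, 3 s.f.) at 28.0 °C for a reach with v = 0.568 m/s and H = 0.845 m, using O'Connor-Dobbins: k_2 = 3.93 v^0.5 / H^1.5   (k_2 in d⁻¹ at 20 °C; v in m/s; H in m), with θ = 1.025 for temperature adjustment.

k_2(20) = 3.93 × 0.568^0.5 / 0.845^1.5 = 3.93 × 0.7537 / 0.7768 = 3.813 d⁻¹.
k_2(28.0) = 3.813 × 1.025^(28.0−20) = 3.813 × 1.218 = 4.646 d⁻¹.

k_2 ≈ 4.65 d⁻¹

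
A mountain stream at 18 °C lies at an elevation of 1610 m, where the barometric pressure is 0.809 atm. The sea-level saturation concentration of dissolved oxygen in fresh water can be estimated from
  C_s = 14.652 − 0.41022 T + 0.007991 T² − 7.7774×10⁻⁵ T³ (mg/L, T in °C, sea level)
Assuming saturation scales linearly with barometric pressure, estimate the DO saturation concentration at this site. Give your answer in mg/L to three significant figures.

At sea level: C_s = 14.652 − 0.41022×18 + 0.007991×18² − 7.7774×10⁻⁵×18³ = 9.404 mg/L.
Pressure correction: C_s' = 9.404 × 0.809 = 7.607 mg/L.

C_s ≈ 7.61 mg/L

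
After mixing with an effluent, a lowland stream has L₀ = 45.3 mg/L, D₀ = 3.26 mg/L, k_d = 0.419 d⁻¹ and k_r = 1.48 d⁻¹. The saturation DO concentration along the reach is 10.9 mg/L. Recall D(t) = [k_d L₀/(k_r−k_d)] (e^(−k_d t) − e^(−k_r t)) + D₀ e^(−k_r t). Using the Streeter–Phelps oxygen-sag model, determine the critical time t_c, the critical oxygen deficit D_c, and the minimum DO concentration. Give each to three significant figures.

t_c = [1/(k_r−k_d)] ln[(k_r/k_d)(1 − D₀(k_r−k_d)/(k_d L₀))]
= [1/(1.48−0.419)] ln[(1.48/0.419)(1 − 3.26×1.061/(0.419×45.3))]
= (1/1.061) ln[3.532 × 0.8178] = 0.9425 × ln(2.889) = 0.9425 × 1.061 = 0.9998 d.
L(t_c) = L₀ e^(−k_d t_c) = 45.3 × 0.6578 = 29.80 mg/L, and at the critical point k_r D_c = k_d L, so D_c = (0.419/1.48) × 29.80 = 8.436 mg/L.
Minimum DO = C_s − D_c = 10.9 − 8.436 = 2.464 mg/L.

t_c ≈ 1.00 d; D_c ≈ 8.44 mg/L; min DO ≈ 2.46 mg/L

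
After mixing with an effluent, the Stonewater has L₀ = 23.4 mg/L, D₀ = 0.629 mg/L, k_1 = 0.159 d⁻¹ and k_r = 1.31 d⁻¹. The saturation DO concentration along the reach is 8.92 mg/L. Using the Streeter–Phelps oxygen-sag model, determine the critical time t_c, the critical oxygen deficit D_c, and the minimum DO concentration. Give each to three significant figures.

t_c ≈ 1.64 d; D_c ≈ 2.19 mg/L; min DO ≈ 6.73 mg/L

With k_r/k_1 = 8.239 and 1 − D₀(k_r−k_1)/(k_1 L₀) = 0.8054,
t_c = ln(8.239 × 0.8054) / (1.31 − 0.159) = ln(6.636) / 1.151 = 1.892/1.151 = 1.644 d.
L(t_c) = L₀ e^(−k_1 t_c) = 23.4 × 0.7700 = 18.02 mg/L, and at the critical point k_r D_c = k_1 L, so D_c = (0.159/1.31) × 18.02 = 2.187 mg/L.
Minimum DO = C_s − D_c = 8.92 − 2.187 = 6.733 mg/L.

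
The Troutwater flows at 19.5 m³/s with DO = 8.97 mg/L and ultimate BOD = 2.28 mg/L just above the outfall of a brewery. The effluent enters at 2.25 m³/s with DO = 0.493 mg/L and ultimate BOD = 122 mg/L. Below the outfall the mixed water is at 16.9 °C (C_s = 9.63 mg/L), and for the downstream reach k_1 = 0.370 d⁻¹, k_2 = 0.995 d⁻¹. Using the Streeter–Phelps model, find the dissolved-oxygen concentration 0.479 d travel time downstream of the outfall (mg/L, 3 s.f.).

Mixed DO = (19.5×8.97 + 2.25×0.493)/(19.5+2.25) = 176.0/21.75 = 8.093 mg/L.
Mixed L₀ = (19.5×2.28 + 2.25×122)/(21.75) = 319.0/21.75 = 14.66 mg/L.
Initial deficit D₀ = C_s − DO₀ = 9.63 − 8.093 = 1.537 mg/L.
D(0.479) = [0.370×14.66/(0.995−0.370)](e^(−0.370×0.479) − e^(−0.995×0.479)) + 1.537 e^(−0.995×0.479)
= 8.682 × (0.8376 − 0.6209) + 1.537 × 0.6209 = 2.836 mg/L.
DO = 9.63 − 2.836 = 6.794 mg/L.

DO ≈ 6.79 mg/L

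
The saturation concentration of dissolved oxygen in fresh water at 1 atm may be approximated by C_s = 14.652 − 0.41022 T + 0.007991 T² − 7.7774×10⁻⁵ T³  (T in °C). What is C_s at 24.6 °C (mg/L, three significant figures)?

C_s = 14.652 − 0.41022×24.6 + 0.007991×24.6² − 7.7774×10⁻⁵×24.6³ = 8.239 mg/L.

C_s ≈ 8.24 mg/L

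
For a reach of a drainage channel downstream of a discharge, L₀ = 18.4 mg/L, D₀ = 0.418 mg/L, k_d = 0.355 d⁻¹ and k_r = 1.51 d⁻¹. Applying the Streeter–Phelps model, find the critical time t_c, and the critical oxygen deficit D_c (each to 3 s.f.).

t_c = [1/(k_r−k_d)] ln[(k_r/k_d)(1 − D₀(k_r−k_d)/(k_d L₀))]
= [1/(1.51−0.355)] ln[(1.51/0.355)(1 − 0.418×1.155/(0.355×18.4))]
= (1/1.155) ln[4.254 × 0.9261] = 0.8658 × ln(3.939) = 0.8658 × 1.371 = 1.187 d.
D_c = (k_d/k_r) L₀ e^(−k_d t_c) = (0.355/1.51) × 18.4 × e^(−0.355×1.187) = 0.2351 × 18.4 × 0.6561 = 2.838 mg/L.

t_c ≈ 1.19 d; D_c ≈ 2.84 mg/L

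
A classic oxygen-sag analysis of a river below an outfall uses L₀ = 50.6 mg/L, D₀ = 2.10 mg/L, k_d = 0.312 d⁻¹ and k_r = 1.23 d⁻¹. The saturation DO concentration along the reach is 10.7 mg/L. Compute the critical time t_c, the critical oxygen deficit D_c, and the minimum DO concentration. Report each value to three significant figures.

t_c = [1/(k_r−k_d)] ln[(k_r/k_d)(1 − D₀(k_r−k_d)/(k_d L₀))]
= [1/(1.23−0.312)] ln[(1.23/0.312)(1 − 2.10×0.9180/(0.312×50.6))]
= (1/0.9180) ln[3.942 × 0.8779] = 1.089 × ln(3.461) = 1.089 × 1.242 = 1.352 d.
D_c = (k_d/k_r) L₀ e^(−k_d t_c) = (0.312/1.23) × 50.6 × e^(−0.312×1.352) = 0.2537 × 50.6 × 0.6558 = 8.417 mg/L.
Minimum DO = C_s − D_c = 10.7 − 8.417 = 2.283 mg/L.

t_c ≈ 1.35 d; D_c ≈ 8.42 mg/L; min DO ≈ 2.28 mg/L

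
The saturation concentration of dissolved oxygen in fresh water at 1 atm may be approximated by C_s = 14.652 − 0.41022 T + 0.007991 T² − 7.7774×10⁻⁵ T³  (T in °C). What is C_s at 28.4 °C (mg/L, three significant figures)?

C_s = 14.652 − 0.41022×28.4 + 0.007991×28.4² − 7.7774×10⁻⁵×28.4³ = 7.665 mg/L.

C_s ≈ 7.67 mg/L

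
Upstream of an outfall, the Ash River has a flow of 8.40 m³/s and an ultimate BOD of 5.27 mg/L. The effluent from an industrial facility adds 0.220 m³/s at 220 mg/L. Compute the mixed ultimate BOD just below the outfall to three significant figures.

10.8 mg/L

Flow-weighted mixing: C = (Q_r C_r + Q_w C_w)/(Q_r + Q_w)
= (8.40×5.27 + 0.220×220)/(8.40 + 0.220) = 92.67/8.620 = 10.75 mg/L.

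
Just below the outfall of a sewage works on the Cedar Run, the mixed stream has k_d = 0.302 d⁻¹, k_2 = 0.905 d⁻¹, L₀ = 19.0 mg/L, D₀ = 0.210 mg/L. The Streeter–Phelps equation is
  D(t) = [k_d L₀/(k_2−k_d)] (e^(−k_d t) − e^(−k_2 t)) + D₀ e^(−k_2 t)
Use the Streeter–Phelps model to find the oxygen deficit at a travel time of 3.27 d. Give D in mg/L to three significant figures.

D ≈ 3.06 mg/L

k_d L₀/(k_2−k_d) = 0.302×19.0/(0.905−0.302) = 5.738/0.6030 = 9.516 mg/L.
e^(−k_d t) = e^(−0.302×3.270) = 0.3725; e^(−k_2 t) = e^(−0.905×3.270) = 0.05185.
D = 9.516 × (0.3725 − 0.05185) + 0.210 × 0.05185 = 3.051 + 0.01089 = 3.062 mg/L.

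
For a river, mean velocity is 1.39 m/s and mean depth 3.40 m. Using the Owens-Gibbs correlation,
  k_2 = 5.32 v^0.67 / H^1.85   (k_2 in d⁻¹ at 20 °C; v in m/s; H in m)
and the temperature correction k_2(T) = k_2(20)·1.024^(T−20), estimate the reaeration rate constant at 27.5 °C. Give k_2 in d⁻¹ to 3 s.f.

k_2 ≈ 0.824 d⁻¹

k_2(20) = 5.32 × 1.39^0.67 / 3.40^1.85 = 5.32 × 1.247 / 9.621 = 0.6894 d⁻¹.
k_2(27.5) = 0.6894 × 1.024^(27.5−20) = 0.6894 × 1.195 = 0.8237 d⁻¹.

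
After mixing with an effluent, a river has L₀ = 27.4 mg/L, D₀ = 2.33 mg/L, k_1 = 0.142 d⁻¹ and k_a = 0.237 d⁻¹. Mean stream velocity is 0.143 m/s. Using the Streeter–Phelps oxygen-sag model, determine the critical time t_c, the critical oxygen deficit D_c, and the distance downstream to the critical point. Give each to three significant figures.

At the critical point dD/dt = 0, so k_1 L₀ e^(−k_1 t) = k_a D. Substituting D(t) from the Streeter–Phelps equation and solving for t gives
t_c = ln[(k_a/k_1)(1 − D₀(k_a−k_1)/(k_1 L₀))] / (k_a−k_1).
Here k_a−k_1 = 0.09500 d⁻¹ and 1 − D₀(k_a−k_1)/(k_1 L₀) = 1 − 2.33×0.09500/(0.142×27.4) = 0.9431, so
t_c = ln(1.669 × 0.9431) / 0.09500 = 0.4537 / 0.09500 = 4.775 d.
D_c = (k_1/k_a) L₀ e^(−k_1 t_c) = (0.142/0.237) × 27.4 × e^(−0.142×4.775) = 0.5992 × 27.4 × 0.5076 = 8.333 mg/L.
x_c = v t_c = 0.143 m/s × 4.775 d × 86400 s/d = 59000 m ≈ 59.0 km.

t_c ≈ 4.78 d; D_c ≈ 8.33 mg/L; x_c ≈ 59.0 km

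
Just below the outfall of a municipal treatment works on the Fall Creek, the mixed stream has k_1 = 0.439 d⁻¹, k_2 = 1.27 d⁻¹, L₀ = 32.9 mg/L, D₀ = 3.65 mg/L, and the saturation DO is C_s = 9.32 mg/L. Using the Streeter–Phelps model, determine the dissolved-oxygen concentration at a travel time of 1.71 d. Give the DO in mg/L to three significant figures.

DO ≈ 2.68 mg/L

k_1 L₀/(k_2−k_1) = 0.439×32.9/(1.27−0.439) = 14.44/0.8310 = 17.38 mg/L.
e^(−k_1 t) = e^(−0.439×1.710) = 0.4720; e^(−k_2 t) = e^(−1.27×1.710) = 0.1140.
D = 17.38 × (0.4720 − 0.1140) + 3.65 × 0.1140 = 6.223 + 0.4160 = 6.639 mg/L.
DO = C_s − D = 9.32 − 6.639 = 2.681 mg/L.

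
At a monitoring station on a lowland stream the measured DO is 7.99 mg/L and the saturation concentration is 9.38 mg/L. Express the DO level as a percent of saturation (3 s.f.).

% saturation = C/C_s × 100 = 7.99/9.38 × 100 = 85.2 %.

85.2 % saturation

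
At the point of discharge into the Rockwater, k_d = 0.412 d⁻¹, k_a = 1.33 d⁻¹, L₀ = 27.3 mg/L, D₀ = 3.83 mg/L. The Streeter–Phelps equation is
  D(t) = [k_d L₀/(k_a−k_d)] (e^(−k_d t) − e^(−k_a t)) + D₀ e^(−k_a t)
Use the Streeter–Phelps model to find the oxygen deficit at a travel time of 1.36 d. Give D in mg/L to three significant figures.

k_d L₀/(k_a−k_d) = 0.412×27.3/(1.33−0.412) = 11.25/0.9180 = 12.25 mg/L.
e^(−k_d t) = e^(−0.412×1.360) = 0.5710; e^(−k_a t) = e^(−1.33×1.360) = 0.1639.
D = 12.25 × (0.5710 − 0.1639) + 3.83 × 0.1639 = 4.989 + 0.6275 = 5.616 mg/L.

D ≈ 5.62 mg/L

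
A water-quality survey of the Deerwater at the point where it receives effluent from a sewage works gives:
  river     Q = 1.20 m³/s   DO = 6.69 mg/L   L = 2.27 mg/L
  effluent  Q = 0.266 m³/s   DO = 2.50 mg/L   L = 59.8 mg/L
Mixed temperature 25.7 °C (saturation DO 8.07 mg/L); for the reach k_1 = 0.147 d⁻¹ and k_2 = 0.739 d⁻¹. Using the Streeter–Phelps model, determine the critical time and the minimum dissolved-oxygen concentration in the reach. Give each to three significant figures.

t_c ≈ 0.812 d; minimum DO ≈ 5.83 mg/L

Mixed DO = (1.20×6.69 + 0.266×2.50)/(1.20+0.266) = 8.693/1.466 = 5.930 mg/L.
Mixed L₀ = (1.20×2.27 + 0.266×59.8)/(1.466) = 18.63/1.466 = 12.71 mg/L.
Initial deficit D₀ = C_s − DO₀ = 8.07 − 5.930 = 2.140 mg/L.
t_c = (1/0.5920) ln[(0.739/0.147)(1 − 2.140×0.5920/(0.147×12.71))] = 1.689 × ln(1.618) = 0.8124 d.
D_c = (0.147/0.739) × 12.71 × e^(−0.147×0.8124) = 0.1989 × 12.71 × 0.8874 = 2.243 mg/L.
Minimum DO = 8.07 − 2.243 = 5.827 mg/L.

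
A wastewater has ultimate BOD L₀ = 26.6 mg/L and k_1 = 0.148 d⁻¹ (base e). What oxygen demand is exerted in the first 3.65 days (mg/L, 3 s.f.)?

y ≈ 11.1 mg/L

y_t = L₀(1 − e^(−k_1 t)) = 26.6 × (1 − e^(−0.148×3.65))
= 26.6 × (1 − 0.5826) = 26.6 × 0.4174 = 11.10 mg/L.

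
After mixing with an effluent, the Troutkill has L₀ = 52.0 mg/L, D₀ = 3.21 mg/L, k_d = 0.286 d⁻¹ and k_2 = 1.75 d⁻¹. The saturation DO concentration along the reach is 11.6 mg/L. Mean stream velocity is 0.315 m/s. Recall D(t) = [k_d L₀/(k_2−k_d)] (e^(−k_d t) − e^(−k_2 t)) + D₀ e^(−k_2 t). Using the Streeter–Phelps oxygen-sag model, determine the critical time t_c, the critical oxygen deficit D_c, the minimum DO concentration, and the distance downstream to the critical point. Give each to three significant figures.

With k_2/k_d = 6.119 and 1 − D₀(k_2−k_d)/(k_d L₀) = 0.6840,
t_c = ln(6.119 × 0.6840) / (1.75 − 0.286) = ln(4.185) / 1.464 = 1.432/1.464 = 0.9779 d.
D_c = (k_d/k_2) L₀ e^(−k_d t_c) = (0.286/1.75) × 52.0 × e^(−0.286×0.9779) = 0.1634 × 52.0 × 0.7560 = 6.425 mg/L.
Minimum DO = C_s − D_c = 11.6 − 6.425 = 5.175 mg/L.
x_c = v t_c = 0.315 m/s × 0.9779 d × 86400 s/d = 26610 m ≈ 26.6 km.

t_c ≈ 0.978 d; D_c ≈ 6.42 mg/L; min DO ≈ 5.18 mg/L; x_c ≈ 26.6 km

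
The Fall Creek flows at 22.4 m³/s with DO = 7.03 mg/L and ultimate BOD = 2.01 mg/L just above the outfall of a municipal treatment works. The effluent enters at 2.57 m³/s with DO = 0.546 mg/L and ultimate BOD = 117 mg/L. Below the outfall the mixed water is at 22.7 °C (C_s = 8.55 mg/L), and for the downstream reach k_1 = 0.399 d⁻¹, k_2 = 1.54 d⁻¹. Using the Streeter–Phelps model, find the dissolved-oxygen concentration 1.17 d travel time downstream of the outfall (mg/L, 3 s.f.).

DO ≈ 5.95 mg/L

Mixed DO = (22.4×7.03 + 2.57×0.546)/(22.4+2.57) = 158.9/24.97 = 6.363 mg/L.
Mixed L₀ = (22.4×2.01 + 2.57×117)/(24.97) = 345.7/24.97 = 13.85 mg/L.
Initial deficit D₀ = C_s − DO₀ = 8.55 − 6.363 = 2.187 mg/L.
D(1.17) = [0.399×13.85/(1.54−0.399)](e^(−0.399×1.17) − e^(−1.54×1.17)) + 2.187 e^(−1.54×1.17)
= 4.842 × (0.6270 − 0.1650) + 2.187 × 0.1650 = 2.598 mg/L.
DO = 8.55 − 2.598 = 5.952 mg/L.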